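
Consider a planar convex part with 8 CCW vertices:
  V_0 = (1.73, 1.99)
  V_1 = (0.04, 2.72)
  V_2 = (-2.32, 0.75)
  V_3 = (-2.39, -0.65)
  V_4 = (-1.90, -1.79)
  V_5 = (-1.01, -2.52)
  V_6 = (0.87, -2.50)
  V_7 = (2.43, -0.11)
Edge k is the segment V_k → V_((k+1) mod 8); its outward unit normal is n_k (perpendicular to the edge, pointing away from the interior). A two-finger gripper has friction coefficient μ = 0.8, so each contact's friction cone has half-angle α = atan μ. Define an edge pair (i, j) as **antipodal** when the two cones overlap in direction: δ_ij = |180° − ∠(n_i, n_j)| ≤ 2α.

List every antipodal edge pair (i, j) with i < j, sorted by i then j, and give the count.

α = atan 0.8 = 38.66°;  2α = 77.32°
n_0 = (+0.3965, +0.9180)
n_1 = (-0.6408, +0.7677)
n_2 = (-0.9988, +0.0499)
n_3 = (-0.9187, -0.3949)
n_4 = (-0.6342, -0.7732)
n_5 = (+0.0106, -0.9999)
n_6 = (+0.8374, -0.5466)
n_7 = (+0.9487, +0.3162)
  (0,1): δ = 116.78°  ·
  (0,2): δ = 69.50°  ✓
  (0,3): δ = 43.38°  ✓
  (0,4): δ = 16.00°  ✓
  (0,5): δ = 23.97°  ✓
  (0,6): δ = 80.23°  ·
  (0,7): δ = 131.80°  ·
  (1,2): δ = 132.72°  ·
  (1,3): δ = 106.59°  ·
  (1,4): δ = 79.21°  ·
  (1,5): δ = 39.24°  ✓
  (1,6): δ = 17.01°  ✓
  (1,7): δ = 68.58°  ✓
  (2,3): δ = 153.88°  ·
  (2,4): δ = 126.50°  ·
  (2,5): δ = 86.53°  ·
  (2,6): δ = 30.27°  ✓
  (2,7): δ = 21.30°  ✓
  (3,4): δ = 152.62°  ·
  (3,5): δ = 112.65°  ·
  (3,6): δ = 56.39°  ✓
  (3,7): δ = 4.82°  ✓
  (4,5): δ = 140.03°  ·
  (4,6): δ = 83.77°  ·
  (4,7): δ = 32.21°  ✓
  (5,6): δ = 123.74°  ·
  (5,7): δ = 72.17°  ✓
  (6,7): δ = 128.43°  ·
antipodal pairs: 13

count = 13; pairs: (0,2), (0,3), (0,4), (0,5), (1,5), (1,6), (1,7), (2,6), (2,7), (3,6), (3,7), (4,7), (5,7)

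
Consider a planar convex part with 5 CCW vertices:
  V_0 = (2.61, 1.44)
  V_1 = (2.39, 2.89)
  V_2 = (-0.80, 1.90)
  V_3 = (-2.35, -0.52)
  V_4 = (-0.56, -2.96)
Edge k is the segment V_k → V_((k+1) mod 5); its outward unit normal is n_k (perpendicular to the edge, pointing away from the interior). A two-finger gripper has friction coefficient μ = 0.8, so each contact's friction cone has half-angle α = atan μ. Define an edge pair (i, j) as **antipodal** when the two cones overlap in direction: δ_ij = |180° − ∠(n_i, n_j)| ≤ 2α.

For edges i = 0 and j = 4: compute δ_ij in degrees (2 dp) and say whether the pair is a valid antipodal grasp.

δ = 135.60°, invalid

α = atan 0.8 = 38.66°;  2α = 77.32°
edge 0: e_0 = (-0.22, +1.45);  n_0 = (+0.9887, +0.1500)
edge 4: e_4 = (+3.17, +4.40);  n_4 = (+0.8114, -0.5845)
∠(n_0, n_4) = 44.40°
δ = |180° − 44.40°| = 135.60°
135.60° > 2α = 77.32°  →  invalid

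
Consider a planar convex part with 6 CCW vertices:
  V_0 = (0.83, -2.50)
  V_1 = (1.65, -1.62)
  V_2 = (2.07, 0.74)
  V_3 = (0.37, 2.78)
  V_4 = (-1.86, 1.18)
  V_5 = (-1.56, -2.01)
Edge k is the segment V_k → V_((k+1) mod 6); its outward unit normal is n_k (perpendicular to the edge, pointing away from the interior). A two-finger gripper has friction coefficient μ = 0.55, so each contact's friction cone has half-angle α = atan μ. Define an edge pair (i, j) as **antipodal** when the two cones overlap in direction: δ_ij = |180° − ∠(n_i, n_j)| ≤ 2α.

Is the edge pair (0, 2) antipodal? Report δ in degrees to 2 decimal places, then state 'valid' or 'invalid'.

δ = 97.22°, invalid

α = atan 0.55 = 28.81°;  2α = 57.62°
edge 0: e_0 = (+0.82, +0.88);  n_0 = (+0.7316, -0.6817)
edge 2: e_2 = (-1.70, +2.04);  n_2 = (+0.7682, +0.6402)
∠(n_0, n_2) = 82.78°
δ = |180° − 82.78°| = 97.22°
97.22° > 2α = 57.62°  →  invalid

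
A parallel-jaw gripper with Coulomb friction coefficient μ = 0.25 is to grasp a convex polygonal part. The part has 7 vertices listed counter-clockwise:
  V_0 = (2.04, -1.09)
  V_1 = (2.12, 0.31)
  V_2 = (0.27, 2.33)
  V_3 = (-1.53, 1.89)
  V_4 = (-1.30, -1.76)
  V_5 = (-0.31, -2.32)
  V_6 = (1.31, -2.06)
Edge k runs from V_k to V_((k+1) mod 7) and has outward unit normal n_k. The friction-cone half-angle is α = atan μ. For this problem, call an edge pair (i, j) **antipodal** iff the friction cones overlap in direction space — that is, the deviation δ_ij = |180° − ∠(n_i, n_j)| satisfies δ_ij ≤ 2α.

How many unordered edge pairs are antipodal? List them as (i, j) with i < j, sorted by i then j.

count = 3; pairs: (0,3), (1,4), (2,5)

α = atan 0.25 = 14.04°;  2α = 28.07°
n_0 = (+0.9984, -0.0570)
n_1 = (+0.7375, +0.6754)
n_2 = (-0.2375, +0.9714)
n_3 = (-0.9980, -0.0629)
n_4 = (-0.4923, -0.8704)
n_5 = (+0.1585, -0.9874)
n_6 = (+0.7990, -0.6013)
  (0,1): δ = 134.24°  ·
  (0,2): δ = 72.99°  ·
  (0,3): δ = 6.88°  ✓
  (0,4): δ = 63.78°  ·
  (0,5): δ = 102.39°  ·
  (0,6): δ = 146.31°  ·
  (1,2): δ = 118.75°  ·
  (1,3): δ = 38.88°  ·
  (1,4): δ = 18.02°  ✓
  (1,5): δ = 56.63°  ·
  (1,6): δ = 100.55°  ·
  (2,3): δ = 100.13°  ·
  (2,4): δ = 43.23°  ·
  (2,5): δ = 4.62°  ✓
  (2,6): δ = 39.30°  ·
  (3,4): δ = 123.10°  ·
  (3,5): δ = 84.49°  ·
  (3,6): δ = 40.57°  ·
  (4,5): δ = 141.39°  ·
  (4,6): δ = 97.47°  ·
  (5,6): δ = 136.08°  ·
antipodal pairs: 3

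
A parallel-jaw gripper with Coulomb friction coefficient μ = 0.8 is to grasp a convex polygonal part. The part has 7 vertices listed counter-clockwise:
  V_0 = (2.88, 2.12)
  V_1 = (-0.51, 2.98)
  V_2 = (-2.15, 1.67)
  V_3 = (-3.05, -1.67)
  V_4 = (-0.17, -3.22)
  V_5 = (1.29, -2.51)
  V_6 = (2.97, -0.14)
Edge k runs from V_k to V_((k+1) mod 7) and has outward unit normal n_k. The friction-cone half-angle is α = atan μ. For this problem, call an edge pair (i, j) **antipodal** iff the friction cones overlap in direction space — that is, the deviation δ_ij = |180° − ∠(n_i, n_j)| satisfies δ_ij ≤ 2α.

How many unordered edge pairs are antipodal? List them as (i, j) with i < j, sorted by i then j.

α = atan 0.8 = 38.66°;  2α = 77.32°
n_0 = (+0.2459, +0.9693)
n_1 = (-0.6241, +0.7813)
n_2 = (-0.9656, +0.2602)
n_3 = (-0.4739, -0.8806)
n_4 = (+0.4373, -0.8993)
n_5 = (+0.8158, -0.5783)
n_6 = (+0.9992, +0.0398)
  (0,1): δ = 127.15°  ·
  (0,2): δ = 90.85°  ·
  (0,3): δ = 14.05°  ✓
  (0,4): δ = 40.17°  ✓
  (0,5): δ = 68.90°  ✓
  (0,6): δ = 106.52°  ·
  (1,2): δ = 143.70°  ·
  (1,3): δ = 66.91°  ✓
  (1,4): δ = 12.68°  ✓
  (1,5): δ = 16.05°  ✓
  (1,6): δ = 53.66°  ✓
  (2,3): δ = 103.21°  ·
  (2,4): δ = 48.99°  ✓
  (2,5): δ = 20.25°  ✓
  (2,6): δ = 17.36°  ✓
  (3,4): δ = 125.78°  ·
  (3,5): δ = 97.04°  ·
  (3,6): δ = 59.43°  ✓
  (4,5): δ = 151.27°  ·
  (4,6): δ = 113.65°  ·
  (5,6): δ = 142.39°  ·
antipodal pairs: 11

count = 11; pairs: (0,3), (0,4), (0,5), (1,3), (1,4), (1,5), (1,6), (2,4), (2,5), (2,6), (3,6)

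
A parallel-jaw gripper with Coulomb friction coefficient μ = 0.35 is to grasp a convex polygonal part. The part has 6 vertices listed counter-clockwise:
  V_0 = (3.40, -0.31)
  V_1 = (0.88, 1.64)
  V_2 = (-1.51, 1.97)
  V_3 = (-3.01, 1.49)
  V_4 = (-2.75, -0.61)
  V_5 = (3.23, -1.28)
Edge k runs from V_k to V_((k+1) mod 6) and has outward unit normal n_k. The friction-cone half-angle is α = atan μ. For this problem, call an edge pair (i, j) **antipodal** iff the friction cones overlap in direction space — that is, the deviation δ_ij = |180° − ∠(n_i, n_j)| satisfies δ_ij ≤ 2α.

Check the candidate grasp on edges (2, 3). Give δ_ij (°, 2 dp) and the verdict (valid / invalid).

δ = 100.69°, invalid

α = atan 0.35 = 19.29°;  2α = 38.58°
edge 2: e_2 = (-1.50, -0.48);  n_2 = (-0.3048, +0.9524)
edge 3: e_3 = (+0.26, -2.10);  n_3 = (-0.9924, -0.1229)
∠(n_2, n_3) = 79.31°
δ = |180° − 79.31°| = 100.69°
100.69° > 2α = 38.58°  →  invalid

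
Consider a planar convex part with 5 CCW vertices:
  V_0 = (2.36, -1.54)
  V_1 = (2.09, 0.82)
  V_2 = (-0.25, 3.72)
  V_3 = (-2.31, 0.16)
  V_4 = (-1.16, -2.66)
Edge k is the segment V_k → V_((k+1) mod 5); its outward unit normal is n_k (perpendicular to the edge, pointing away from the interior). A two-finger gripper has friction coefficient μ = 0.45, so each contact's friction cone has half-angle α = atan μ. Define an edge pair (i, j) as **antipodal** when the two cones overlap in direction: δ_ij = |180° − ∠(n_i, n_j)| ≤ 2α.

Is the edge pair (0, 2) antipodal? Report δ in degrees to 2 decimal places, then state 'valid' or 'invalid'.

α = atan 0.45 = 24.23°;  2α = 48.46°
edge 0: e_0 = (-0.27, +2.36);  n_0 = (+0.9935, +0.1137)
edge 2: e_2 = (-2.06, -3.56);  n_2 = (-0.8655, +0.5008)
∠(n_0, n_2) = 143.42°
δ = |180° − 143.42°| = 36.58°
36.58° ≤ 2α = 48.46°  →  valid

δ = 36.58°, valid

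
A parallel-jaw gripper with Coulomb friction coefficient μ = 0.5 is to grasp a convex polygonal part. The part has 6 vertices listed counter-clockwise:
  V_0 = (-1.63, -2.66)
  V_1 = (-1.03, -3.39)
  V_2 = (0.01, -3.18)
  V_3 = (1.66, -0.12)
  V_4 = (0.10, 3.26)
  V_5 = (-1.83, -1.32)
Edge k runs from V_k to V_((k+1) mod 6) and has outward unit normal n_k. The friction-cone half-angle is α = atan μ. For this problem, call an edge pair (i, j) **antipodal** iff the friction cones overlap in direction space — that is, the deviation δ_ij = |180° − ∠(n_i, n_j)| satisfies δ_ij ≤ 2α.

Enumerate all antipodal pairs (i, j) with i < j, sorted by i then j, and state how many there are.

count = 5; pairs: (0,3), (2,4), (2,5), (3,4), (3,5)

α = atan 0.5 = 26.57°;  2α = 53.13°
n_0 = (-0.7725, -0.6350)
n_1 = (+0.1979, -0.9802)
n_2 = (+0.8802, -0.4746)
n_3 = (+0.9080, +0.4191)
n_4 = (-0.9215, +0.3883)
n_5 = (-0.9890, -0.1476)
  (0,1): δ = 118.00°  ·
  (0,2): δ = 67.75°  ·
  (0,3): δ = 14.64°  ✓
  (0,4): δ = 117.73°  ·
  (0,5): δ = 149.07°  ·
  (1,2): δ = 129.75°  ·
  (1,3): δ = 76.64°  ·
  (1,4): δ = 55.73°  ·
  (1,5): δ = 87.07°  ·
  (2,3): δ = 126.89°  ·
  (2,4): δ = 5.48°  ✓
  (2,5): δ = 36.82°  ✓
  (3,4): δ = 47.63°  ✓
  (3,5): δ = 16.29°  ✓
  (4,5): δ = 148.66°  ·
antipodal pairs: 5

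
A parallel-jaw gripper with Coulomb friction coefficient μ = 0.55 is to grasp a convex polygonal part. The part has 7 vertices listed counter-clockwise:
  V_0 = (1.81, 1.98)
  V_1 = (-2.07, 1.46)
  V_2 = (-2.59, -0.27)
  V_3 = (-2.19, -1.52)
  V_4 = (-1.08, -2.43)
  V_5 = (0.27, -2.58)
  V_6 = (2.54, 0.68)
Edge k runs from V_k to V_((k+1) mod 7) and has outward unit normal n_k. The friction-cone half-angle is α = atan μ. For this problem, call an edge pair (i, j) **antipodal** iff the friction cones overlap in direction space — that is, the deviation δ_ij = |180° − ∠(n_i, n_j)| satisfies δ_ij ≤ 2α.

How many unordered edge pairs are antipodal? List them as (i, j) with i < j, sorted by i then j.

α = atan 0.55 = 28.81°;  2α = 57.62°
n_0 = (-0.1328, +0.9911)
n_1 = (-0.9577, +0.2879)
n_2 = (-0.9524, -0.3048)
n_3 = (-0.6340, -0.7733)
n_4 = (-0.1104, -0.9939)
n_5 = (+0.8206, -0.5714)
n_6 = (+0.8719, +0.4896)
  (0,1): δ = 114.36°  ·
  (0,2): δ = 79.89°  ·
  (0,3): δ = 46.98°  ✓
  (0,4): δ = 13.97°  ✓
  (0,5): δ = 47.52°  ✓
  (0,6): δ = 111.68°  ·
  (1,2): δ = 145.53°  ·
  (1,3): δ = 112.62°  ·
  (1,4): δ = 79.61°  ·
  (1,5): δ = 18.12°  ✓
  (1,6): δ = 46.05°  ✓
  (2,3): δ = 147.09°  ·
  (2,4): δ = 114.08°  ·
  (2,5): δ = 52.59°  ✓
  (2,6): δ = 11.57°  ✓
  (3,4): δ = 146.99°  ·
  (3,5): δ = 85.50°  ·
  (3,6): δ = 21.34°  ✓
  (4,5): δ = 118.51°  ·
  (4,6): δ = 54.34°  ✓
  (5,6): δ = 115.83°  ·
antipodal pairs: 9

count = 9; pairs: (0,3), (0,4), (0,5), (1,5), (1,6), (2,5), (2,6), (3,6), (4,6)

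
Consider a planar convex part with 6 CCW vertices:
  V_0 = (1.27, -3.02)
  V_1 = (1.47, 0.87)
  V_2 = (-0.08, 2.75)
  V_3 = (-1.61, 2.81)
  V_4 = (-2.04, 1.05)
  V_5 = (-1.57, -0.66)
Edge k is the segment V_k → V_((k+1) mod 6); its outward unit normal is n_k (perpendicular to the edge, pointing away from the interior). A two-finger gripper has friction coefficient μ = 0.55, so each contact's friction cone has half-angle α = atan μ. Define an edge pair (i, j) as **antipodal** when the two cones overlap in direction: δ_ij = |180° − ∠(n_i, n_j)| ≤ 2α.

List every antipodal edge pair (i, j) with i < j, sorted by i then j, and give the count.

count = 7; pairs: (0,3), (0,4), (0,5), (1,3), (1,4), (1,5), (2,5)

α = atan 0.55 = 28.81°;  2α = 57.62°
n_0 = (+0.9987, -0.0513)
n_1 = (+0.7716, +0.6361)
n_2 = (+0.0392, +0.9992)
n_3 = (-0.9714, +0.2373)
n_4 = (-0.9642, -0.2650)
n_5 = (-0.6391, -0.7691)
  (0,1): δ = 137.55°  ·
  (0,2): δ = 89.30°  ·
  (0,3): δ = 10.79°  ✓
  (0,4): δ = 18.31°  ✓
  (0,5): δ = 53.22°  ✓
  (1,2): δ = 131.75°  ·
  (1,3): δ = 53.23°  ✓
  (1,4): δ = 24.14°  ✓
  (1,5): δ = 10.77°  ✓
  (2,3): δ = 101.48°  ·
  (2,4): δ = 72.39°  ·
  (2,5): δ = 37.48°  ✓
  (3,4): δ = 150.90°  ·
  (3,5): δ = 116.00°  ·
  (4,5): δ = 145.09°  ·
antipodal pairs: 7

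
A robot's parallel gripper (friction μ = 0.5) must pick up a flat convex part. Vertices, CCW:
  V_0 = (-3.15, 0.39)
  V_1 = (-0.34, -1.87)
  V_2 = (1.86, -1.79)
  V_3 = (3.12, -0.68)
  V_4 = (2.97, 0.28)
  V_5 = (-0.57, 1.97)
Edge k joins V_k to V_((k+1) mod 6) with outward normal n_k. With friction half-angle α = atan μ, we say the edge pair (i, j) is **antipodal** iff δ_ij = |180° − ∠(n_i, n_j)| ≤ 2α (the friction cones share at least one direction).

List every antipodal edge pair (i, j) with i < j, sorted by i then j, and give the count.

α = atan 0.5 = 26.57°;  2α = 53.13°
n_0 = (-0.6267, -0.7792)
n_1 = (+0.0363, -0.9993)
n_2 = (+0.6610, -0.7504)
n_3 = (+0.9880, +0.1544)
n_4 = (+0.4308, +0.9024)
n_5 = (-0.5223, +0.8528)
  (0,1): δ = 139.11°  ·
  (0,2): δ = 99.81°  ·
  (0,3): δ = 42.31°  ✓
  (0,4): δ = 13.29°  ✓
  (0,5): δ = 70.29°  ·
  (1,2): δ = 140.70°  ·
  (1,3): δ = 83.20°  ·
  (1,4): δ = 27.60°  ✓
  (1,5): δ = 29.40°  ✓
  (2,3): δ = 122.50°  ·
  (2,4): δ = 66.90°  ·
  (2,5): δ = 9.90°  ✓
  (3,4): δ = 124.40°  ·
  (3,5): δ = 67.40°  ·
  (4,5): δ = 123.00°  ·
antipodal pairs: 5

count = 5; pairs: (0,3), (0,4), (1,4), (1,5), (2,5)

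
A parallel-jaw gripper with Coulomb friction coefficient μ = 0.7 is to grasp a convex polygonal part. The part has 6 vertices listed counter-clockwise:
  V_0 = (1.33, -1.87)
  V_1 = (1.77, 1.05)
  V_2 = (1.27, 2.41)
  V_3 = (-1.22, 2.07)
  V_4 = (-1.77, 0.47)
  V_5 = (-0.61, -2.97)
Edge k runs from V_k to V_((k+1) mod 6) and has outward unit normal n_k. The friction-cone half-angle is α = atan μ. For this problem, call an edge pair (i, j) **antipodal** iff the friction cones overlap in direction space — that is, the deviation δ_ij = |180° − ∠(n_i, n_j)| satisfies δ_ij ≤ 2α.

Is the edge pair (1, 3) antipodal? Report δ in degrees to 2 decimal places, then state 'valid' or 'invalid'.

α = atan 0.7 = 34.99°;  2α = 69.98°
edge 1: e_1 = (-0.50, +1.36);  n_1 = (+0.9386, +0.3451)
edge 3: e_3 = (-0.55, -1.60);  n_3 = (-0.9457, +0.3251)
∠(n_1, n_3) = 140.84°
δ = |180° − 140.84°| = 39.16°
39.16° ≤ 2α = 69.98°  →  valid

δ = 39.16°, valid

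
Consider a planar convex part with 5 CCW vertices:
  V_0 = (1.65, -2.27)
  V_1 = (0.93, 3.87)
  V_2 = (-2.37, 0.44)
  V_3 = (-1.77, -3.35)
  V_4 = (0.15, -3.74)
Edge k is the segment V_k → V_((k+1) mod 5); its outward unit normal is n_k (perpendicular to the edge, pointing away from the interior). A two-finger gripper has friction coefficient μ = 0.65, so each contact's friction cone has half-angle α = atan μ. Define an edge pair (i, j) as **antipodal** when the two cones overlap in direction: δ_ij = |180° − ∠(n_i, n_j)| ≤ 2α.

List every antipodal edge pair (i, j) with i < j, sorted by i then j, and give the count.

count = 5; pairs: (0,1), (0,2), (1,3), (1,4), (2,4)

α = atan 0.65 = 33.02°;  2α = 66.05°
n_0 = (+0.9932, +0.1165)
n_1 = (-0.7206, +0.6933)
n_2 = (-0.9877, -0.1564)
n_3 = (-0.1991, -0.9800)
n_4 = (+0.6999, -0.7142)
  (0,1): δ = 50.58°  ✓
  (0,2): δ = 2.31°  ✓
  (0,3): δ = 71.83°  ·
  (0,4): δ = 127.73°  ·
  (1,2): δ = 127.11°  ·
  (1,3): δ = 57.59°  ✓
  (1,4): δ = 1.69°  ✓
  (2,3): δ = 110.48°  ·
  (2,4): δ = 54.57°  ✓
  (3,4): δ = 124.10°  ·
antipodal pairs: 5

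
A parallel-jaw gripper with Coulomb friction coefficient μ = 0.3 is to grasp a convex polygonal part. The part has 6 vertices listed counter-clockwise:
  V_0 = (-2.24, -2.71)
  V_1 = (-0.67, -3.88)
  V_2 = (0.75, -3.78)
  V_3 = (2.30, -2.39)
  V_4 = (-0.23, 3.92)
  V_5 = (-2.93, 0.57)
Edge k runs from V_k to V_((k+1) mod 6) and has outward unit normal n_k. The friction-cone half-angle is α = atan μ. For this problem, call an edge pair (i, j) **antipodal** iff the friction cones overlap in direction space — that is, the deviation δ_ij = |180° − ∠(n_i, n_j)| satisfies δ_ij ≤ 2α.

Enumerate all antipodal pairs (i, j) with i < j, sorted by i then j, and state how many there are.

α = atan 0.3 = 16.70°;  2α = 33.40°
n_0 = (-0.5975, -0.8018)
n_1 = (+0.0702, -0.9975)
n_2 = (+0.6676, -0.7445)
n_3 = (+0.9282, +0.3722)
n_4 = (-0.7786, +0.6275)
n_5 = (-0.9786, -0.2059)
  (0,1): δ = 139.28°  ·
  (0,2): δ = 101.42°  ·
  (0,3): δ = 31.46°  ✓
  (0,4): δ = 87.83°  ·
  (0,5): δ = 138.57°  ·
  (1,2): δ = 142.14°  ·
  (1,3): δ = 72.18°  ·
  (1,4): δ = 47.10°  ·
  (1,5): δ = 97.85°  ·
  (2,3): δ = 110.04°  ·
  (2,4): δ = 9.25°  ✓
  (2,5): δ = 59.99°  ·
  (3,4): δ = 60.72°  ·
  (3,5): δ = 9.97°  ✓
  (4,5): δ = 129.25°  ·
antipodal pairs: 3

count = 3; pairs: (0,3), (2,4), (3,5)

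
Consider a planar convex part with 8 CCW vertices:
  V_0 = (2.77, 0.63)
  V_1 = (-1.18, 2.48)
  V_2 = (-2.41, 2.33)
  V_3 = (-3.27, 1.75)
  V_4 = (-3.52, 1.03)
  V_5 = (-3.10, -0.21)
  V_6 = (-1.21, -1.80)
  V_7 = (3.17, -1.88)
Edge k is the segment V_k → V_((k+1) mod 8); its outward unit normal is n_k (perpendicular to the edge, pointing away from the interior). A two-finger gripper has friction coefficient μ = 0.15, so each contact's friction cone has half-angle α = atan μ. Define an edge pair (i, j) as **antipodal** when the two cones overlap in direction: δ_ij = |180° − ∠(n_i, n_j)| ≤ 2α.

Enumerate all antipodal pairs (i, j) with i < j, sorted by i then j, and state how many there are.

α = atan 0.15 = 8.53°;  2α = 17.06°
n_0 = (+0.4241, +0.9056)
n_1 = (-0.1211, +0.9926)
n_2 = (-0.5591, +0.8291)
n_3 = (-0.9447, +0.3280)
n_4 = (-0.9471, -0.3208)
n_5 = (-0.6438, -0.7652)
n_6 = (-0.0183, -0.9998)
n_7 = (+0.9875, +0.1574)
  (0,1): δ = 147.95°  ·
  (0,2): δ = 120.91°  ·
  (0,3): δ = 84.05°  ·
  (0,4): δ = 46.19°  ·
  (0,5): δ = 14.98°  ✓
  (0,6): δ = 24.05°  ·
  (0,7): δ = 124.15°  ·
  (1,2): δ = 152.96°  ·
  (1,3): δ = 116.10°  ·
  (1,4): δ = 78.24°  ·
  (1,5): δ = 47.03°  ·
  (1,6): δ = 8.00°  ✓
  (1,7): δ = 92.10°  ·
  (2,3): δ = 143.14°  ·
  (2,4): δ = 105.28°  ·
  (2,5): δ = 74.07°  ·
  (2,6): δ = 35.04°  ·
  (2,7): δ = 65.06°  ·
  (3,4): δ = 142.14°  ·
  (3,5): δ = 110.92°  ·
  (3,6): δ = 71.90°  ·
  (3,7): δ = 28.20°  ·
  (4,5): δ = 148.78°  ·
  (4,6): δ = 109.76°  ·
  (4,7): δ = 9.66°  ✓
  (5,6): δ = 140.97°  ·
  (5,7): δ = 40.87°  ·
  (6,7): δ = 79.90°  ·
antipodal pairs: 3

count = 3; pairs: (0,5), (1,6), (4,7)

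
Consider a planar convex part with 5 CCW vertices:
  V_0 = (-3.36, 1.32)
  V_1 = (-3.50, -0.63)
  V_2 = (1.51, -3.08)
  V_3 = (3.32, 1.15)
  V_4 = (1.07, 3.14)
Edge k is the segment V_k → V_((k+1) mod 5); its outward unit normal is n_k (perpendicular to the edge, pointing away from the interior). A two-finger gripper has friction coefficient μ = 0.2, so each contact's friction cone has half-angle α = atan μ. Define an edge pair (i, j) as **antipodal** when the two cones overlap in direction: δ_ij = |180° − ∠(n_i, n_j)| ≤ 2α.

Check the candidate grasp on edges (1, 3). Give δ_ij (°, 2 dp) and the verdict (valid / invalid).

α = atan 0.2 = 11.31°;  2α = 22.62°
edge 1: e_1 = (+5.01, -2.45);  n_1 = (-0.4393, -0.8983)
edge 3: e_3 = (-2.25, +1.99);  n_3 = (+0.6625, +0.7491)
∠(n_1, n_3) = 164.57°
δ = |180° − 164.57°| = 15.43°
15.43° ≤ 2α = 22.62°  →  valid

δ = 15.43°, valid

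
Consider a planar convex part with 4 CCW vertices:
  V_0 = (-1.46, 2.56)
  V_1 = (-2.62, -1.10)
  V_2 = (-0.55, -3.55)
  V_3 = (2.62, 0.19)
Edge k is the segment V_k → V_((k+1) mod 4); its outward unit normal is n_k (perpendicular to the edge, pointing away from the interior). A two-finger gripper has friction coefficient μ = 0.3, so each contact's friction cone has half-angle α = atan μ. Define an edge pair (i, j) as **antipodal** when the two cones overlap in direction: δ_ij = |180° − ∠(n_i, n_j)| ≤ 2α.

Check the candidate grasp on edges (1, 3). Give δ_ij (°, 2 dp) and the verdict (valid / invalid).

α = atan 0.3 = 16.70°;  2α = 33.40°
edge 1: e_1 = (+2.07, -2.45);  n_1 = (-0.7639, -0.6454)
edge 3: e_3 = (-4.08, +2.37);  n_3 = (+0.5023, +0.8647)
∠(n_1, n_3) = 160.35°
δ = |180° − 160.35°| = 19.65°
19.65° ≤ 2α = 33.40°  →  valid

δ = 19.65°, valid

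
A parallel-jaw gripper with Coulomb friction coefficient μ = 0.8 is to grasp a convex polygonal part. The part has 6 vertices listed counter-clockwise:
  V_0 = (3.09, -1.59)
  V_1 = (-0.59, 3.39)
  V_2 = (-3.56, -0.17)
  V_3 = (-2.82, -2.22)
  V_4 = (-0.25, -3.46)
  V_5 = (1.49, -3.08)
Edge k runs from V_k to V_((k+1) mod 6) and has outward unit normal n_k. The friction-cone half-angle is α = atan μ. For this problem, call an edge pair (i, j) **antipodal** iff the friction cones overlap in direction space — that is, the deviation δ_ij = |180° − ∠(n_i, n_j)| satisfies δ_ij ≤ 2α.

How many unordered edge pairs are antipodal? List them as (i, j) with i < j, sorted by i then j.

count = 8; pairs: (0,1), (0,2), (0,3), (0,4), (1,3), (1,4), (1,5), (2,5)

α = atan 0.8 = 38.66°;  2α = 77.32°
n_0 = (+0.8042, +0.5943)
n_1 = (-0.7679, +0.6406)
n_2 = (-0.9406, -0.3395)
n_3 = (-0.4346, -0.9006)
n_4 = (+0.2134, -0.9770)
n_5 = (+0.6815, -0.7318)
  (0,1): δ = 76.30°  ✓
  (0,2): δ = 16.61°  ✓
  (0,3): δ = 27.78°  ✓
  (0,4): δ = 65.86°  ✓
  (0,5): δ = 96.50°  ·
  (1,2): δ = 120.31°  ·
  (1,3): δ = 75.92°  ✓
  (1,4): δ = 37.84°  ✓
  (1,5): δ = 7.20°  ✓
  (2,3): δ = 135.61°  ·
  (2,4): δ = 97.53°  ·
  (2,5): δ = 66.89°  ✓
  (3,4): δ = 141.92°  ·
  (3,5): δ = 111.28°  ·
  (4,5): δ = 149.36°  ·
antipodal pairs: 8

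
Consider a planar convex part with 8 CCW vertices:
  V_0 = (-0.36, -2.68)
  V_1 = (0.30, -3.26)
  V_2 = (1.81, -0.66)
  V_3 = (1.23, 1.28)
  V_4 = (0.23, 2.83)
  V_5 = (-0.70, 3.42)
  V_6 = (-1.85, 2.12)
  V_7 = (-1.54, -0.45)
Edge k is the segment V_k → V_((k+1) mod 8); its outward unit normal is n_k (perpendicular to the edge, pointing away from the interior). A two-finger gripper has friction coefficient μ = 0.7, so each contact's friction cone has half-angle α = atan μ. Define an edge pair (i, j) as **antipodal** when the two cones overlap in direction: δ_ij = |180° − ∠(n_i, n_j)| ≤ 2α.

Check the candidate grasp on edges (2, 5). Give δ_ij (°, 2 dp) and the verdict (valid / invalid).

α = atan 0.7 = 34.99°;  2α = 69.98°
edge 2: e_2 = (-0.58, +1.94);  n_2 = (+0.9581, +0.2864)
edge 5: e_5 = (-1.15, -1.30);  n_5 = (-0.7490, +0.6626)
∠(n_2, n_5) = 121.86°
δ = |180° − 121.86°| = 58.14°
58.14° ≤ 2α = 69.98°  →  valid

δ = 58.14°, valid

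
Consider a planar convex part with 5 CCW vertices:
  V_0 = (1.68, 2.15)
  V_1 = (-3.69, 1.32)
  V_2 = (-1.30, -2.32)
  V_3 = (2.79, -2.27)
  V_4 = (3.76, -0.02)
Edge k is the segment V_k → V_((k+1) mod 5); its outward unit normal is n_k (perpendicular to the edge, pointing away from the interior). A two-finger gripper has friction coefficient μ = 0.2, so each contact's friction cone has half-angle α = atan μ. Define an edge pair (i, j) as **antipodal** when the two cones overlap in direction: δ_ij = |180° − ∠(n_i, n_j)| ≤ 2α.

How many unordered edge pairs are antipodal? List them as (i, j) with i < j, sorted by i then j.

α = atan 0.2 = 11.31°;  2α = 22.62°
n_0 = (-0.1527, +0.9883)
n_1 = (-0.8359, -0.5489)
n_2 = (+0.0122, -0.9999)
n_3 = (+0.9183, -0.3959)
n_4 = (+0.7219, +0.6920)
  (0,1): δ = 65.50°  ·
  (0,2): δ = 8.09°  ✓
  (0,3): δ = 57.89°  ·
  (0,4): δ = 125.00°  ·
  (1,2): δ = 122.59°  ·
  (1,3): δ = 56.61°  ·
  (1,4): δ = 10.50°  ✓
  (2,3): δ = 114.02°  ·
  (2,4): δ = 46.91°  ·
  (3,4): δ = 112.89°  ·
antipodal pairs: 2

count = 2; pairs: (0,2), (1,4)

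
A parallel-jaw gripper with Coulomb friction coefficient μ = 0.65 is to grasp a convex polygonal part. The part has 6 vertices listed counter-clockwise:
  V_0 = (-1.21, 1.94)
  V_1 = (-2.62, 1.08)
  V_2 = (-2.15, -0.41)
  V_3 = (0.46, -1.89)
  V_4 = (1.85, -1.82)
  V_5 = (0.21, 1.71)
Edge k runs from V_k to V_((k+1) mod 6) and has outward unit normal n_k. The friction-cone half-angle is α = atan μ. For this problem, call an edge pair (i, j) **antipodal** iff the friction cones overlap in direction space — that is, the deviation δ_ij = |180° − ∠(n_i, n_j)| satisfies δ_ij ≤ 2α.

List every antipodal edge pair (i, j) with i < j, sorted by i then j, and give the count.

α = atan 0.65 = 33.02°;  2α = 66.05°
n_0 = (-0.5207, +0.8537)
n_1 = (-0.9537, -0.3008)
n_2 = (-0.4933, -0.8699)
n_3 = (+0.0503, -0.9987)
n_4 = (+0.9069, +0.4213)
n_5 = (+0.1599, +0.9871)
  (0,1): δ = 103.87°  ·
  (0,2): δ = 60.94°  ✓
  (0,3): δ = 28.50°  ✓
  (0,4): δ = 83.54°  ·
  (0,5): δ = 139.42°  ·
  (1,2): δ = 137.06°  ·
  (1,3): δ = 104.62°  ·
  (1,4): δ = 7.41°  ✓
  (1,5): δ = 63.29°  ✓
  (2,3): δ = 147.56°  ·
  (2,4): δ = 35.53°  ✓
  (2,5): δ = 20.35°  ✓
  (3,4): δ = 67.96°  ·
  (3,5): δ = 12.08°  ✓
  (4,5): δ = 124.12°  ·
antipodal pairs: 7

count = 7; pairs: (0,2), (0,3), (1,4), (1,5), (2,4), (2,5), (3,5)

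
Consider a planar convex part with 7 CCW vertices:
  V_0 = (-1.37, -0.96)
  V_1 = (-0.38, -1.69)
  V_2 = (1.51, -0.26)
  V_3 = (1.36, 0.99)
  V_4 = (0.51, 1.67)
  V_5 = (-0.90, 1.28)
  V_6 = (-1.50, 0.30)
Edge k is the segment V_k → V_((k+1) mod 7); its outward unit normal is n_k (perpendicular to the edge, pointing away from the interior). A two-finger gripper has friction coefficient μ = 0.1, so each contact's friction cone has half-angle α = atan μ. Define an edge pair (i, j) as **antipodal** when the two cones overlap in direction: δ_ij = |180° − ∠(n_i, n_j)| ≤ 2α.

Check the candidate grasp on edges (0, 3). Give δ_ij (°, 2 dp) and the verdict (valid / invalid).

δ = 2.26°, valid

α = atan 0.1 = 5.71°;  2α = 11.42°
edge 0: e_0 = (+0.99, -0.73);  n_0 = (-0.5935, -0.8049)
edge 3: e_3 = (-0.85, +0.68);  n_3 = (+0.6247, +0.7809)
∠(n_0, n_3) = 177.74°
δ = |180° − 177.74°| = 2.26°
2.26° ≤ 2α = 11.42°  →  valid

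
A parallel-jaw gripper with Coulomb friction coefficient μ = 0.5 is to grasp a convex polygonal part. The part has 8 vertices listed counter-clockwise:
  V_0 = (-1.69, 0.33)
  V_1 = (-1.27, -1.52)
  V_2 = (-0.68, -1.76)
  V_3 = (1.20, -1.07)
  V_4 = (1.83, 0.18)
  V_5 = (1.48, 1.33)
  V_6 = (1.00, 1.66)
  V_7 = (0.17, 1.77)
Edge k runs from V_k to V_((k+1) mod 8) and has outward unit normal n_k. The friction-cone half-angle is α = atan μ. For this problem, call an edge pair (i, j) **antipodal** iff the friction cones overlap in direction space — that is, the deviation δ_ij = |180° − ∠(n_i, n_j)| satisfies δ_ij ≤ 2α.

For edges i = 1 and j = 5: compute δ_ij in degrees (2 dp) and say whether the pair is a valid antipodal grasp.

δ = 12.37°, valid

α = atan 0.5 = 26.57°;  2α = 53.13°
edge 1: e_1 = (+0.59, -0.24);  n_1 = (-0.3768, -0.9263)
edge 5: e_5 = (-0.48, +0.33);  n_5 = (+0.5665, +0.8240)
∠(n_1, n_5) = 167.63°
δ = |180° − 167.63°| = 12.37°
12.37° ≤ 2α = 53.13°  →  valid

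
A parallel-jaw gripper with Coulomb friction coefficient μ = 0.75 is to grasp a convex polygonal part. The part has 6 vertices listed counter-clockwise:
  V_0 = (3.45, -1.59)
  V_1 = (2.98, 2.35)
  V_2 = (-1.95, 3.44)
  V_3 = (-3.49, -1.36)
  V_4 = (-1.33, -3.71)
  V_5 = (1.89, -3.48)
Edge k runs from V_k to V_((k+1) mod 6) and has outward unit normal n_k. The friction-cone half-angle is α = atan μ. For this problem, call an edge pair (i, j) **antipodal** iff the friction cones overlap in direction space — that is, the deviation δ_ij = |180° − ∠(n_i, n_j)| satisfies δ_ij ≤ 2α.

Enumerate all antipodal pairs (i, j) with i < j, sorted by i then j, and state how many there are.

α = atan 0.75 = 36.87°;  2α = 73.74°
n_0 = (+0.9930, +0.1184)
n_1 = (+0.2159, +0.9764)
n_2 = (-0.9522, +0.3055)
n_3 = (-0.7362, -0.6767)
n_4 = (+0.0712, -0.9975)
n_5 = (+0.7712, -0.6366)
  (0,1): δ = 109.27°  ·
  (0,2): δ = 24.59°  ✓
  (0,3): δ = 35.79°  ✓
  (0,4): δ = 87.28°  ·
  (0,5): δ = 133.66°  ·
  (1,2): δ = 95.32°  ·
  (1,3): δ = 34.95°  ✓
  (1,4): δ = 16.55°  ✓
  (1,5): δ = 62.93°  ✓
  (2,3): δ = 119.62°  ·
  (2,4): δ = 68.13°  ✓
  (2,5): δ = 21.75°  ✓
  (3,4): δ = 128.50°  ·
  (3,5): δ = 82.12°  ·
  (4,5): δ = 133.62°  ·
antipodal pairs: 7

count = 7; pairs: (0,2), (0,3), (1,3), (1,4), (1,5), (2,4), (2,5)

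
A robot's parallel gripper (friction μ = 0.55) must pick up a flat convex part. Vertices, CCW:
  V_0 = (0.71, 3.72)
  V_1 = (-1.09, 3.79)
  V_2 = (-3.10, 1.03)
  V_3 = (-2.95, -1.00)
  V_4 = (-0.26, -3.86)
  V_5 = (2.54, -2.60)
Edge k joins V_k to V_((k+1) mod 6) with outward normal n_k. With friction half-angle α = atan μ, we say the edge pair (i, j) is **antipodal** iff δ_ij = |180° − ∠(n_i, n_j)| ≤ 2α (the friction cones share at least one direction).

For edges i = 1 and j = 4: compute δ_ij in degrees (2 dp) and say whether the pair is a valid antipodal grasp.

α = atan 0.55 = 28.81°;  2α = 57.62°
edge 1: e_1 = (-2.01, -2.76);  n_1 = (-0.8084, +0.5887)
edge 4: e_4 = (+2.80, +1.26);  n_4 = (+0.4104, -0.9119)
∠(n_1, n_4) = 150.29°
δ = |180° − 150.29°| = 29.71°
29.71° ≤ 2α = 57.62°  →  valid

δ = 29.71°, valid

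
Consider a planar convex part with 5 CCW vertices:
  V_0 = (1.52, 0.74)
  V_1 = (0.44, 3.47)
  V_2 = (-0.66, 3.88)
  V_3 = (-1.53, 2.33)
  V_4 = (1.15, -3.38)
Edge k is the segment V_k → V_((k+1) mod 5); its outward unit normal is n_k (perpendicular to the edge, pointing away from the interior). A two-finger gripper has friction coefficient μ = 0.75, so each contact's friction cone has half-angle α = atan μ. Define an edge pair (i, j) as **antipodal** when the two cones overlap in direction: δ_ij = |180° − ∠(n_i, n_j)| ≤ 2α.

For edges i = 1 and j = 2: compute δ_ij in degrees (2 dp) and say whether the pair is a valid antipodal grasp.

δ = 98.86°, invalid

α = atan 0.75 = 36.87°;  2α = 73.74°
edge 1: e_1 = (-1.10, +0.41);  n_1 = (+0.3493, +0.9370)
edge 2: e_2 = (-0.87, -1.55);  n_2 = (-0.8720, +0.4895)
∠(n_1, n_2) = 81.14°
δ = |180° − 81.14°| = 98.86°
98.86° > 2α = 73.74°  →  invalid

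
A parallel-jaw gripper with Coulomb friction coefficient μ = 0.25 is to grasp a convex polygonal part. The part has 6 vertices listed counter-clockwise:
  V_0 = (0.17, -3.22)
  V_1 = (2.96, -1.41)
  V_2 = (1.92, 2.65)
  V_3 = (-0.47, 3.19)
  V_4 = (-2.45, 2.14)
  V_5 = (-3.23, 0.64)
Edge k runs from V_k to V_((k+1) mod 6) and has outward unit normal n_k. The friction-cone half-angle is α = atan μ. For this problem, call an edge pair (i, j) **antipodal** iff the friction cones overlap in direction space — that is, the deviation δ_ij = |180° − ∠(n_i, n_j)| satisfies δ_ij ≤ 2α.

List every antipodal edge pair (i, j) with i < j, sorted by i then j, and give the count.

α = atan 0.25 = 14.04°;  2α = 28.07°
n_0 = (+0.5442, -0.8389)
n_1 = (+0.9687, +0.2481)
n_2 = (+0.2204, +0.9754)
n_3 = (-0.4685, +0.8835)
n_4 = (-0.8872, +0.4614)
n_5 = (-0.7504, -0.6610)
  (0,1): δ = 108.61°  ·
  (0,2): δ = 45.71°  ·
  (0,3): δ = 5.04°  ✓
  (0,4): δ = 29.55°  ·
  (0,5): δ = 98.40°  ·
  (1,2): δ = 117.10°  ·
  (1,3): δ = 76.43°  ·
  (1,4): δ = 41.84°  ·
  (1,5): δ = 27.01°  ✓
  (2,3): δ = 139.33°  ·
  (2,4): δ = 104.74°  ·
  (2,5): δ = 35.89°  ·
  (3,4): δ = 145.41°  ·
  (3,5): δ = 76.56°  ·
  (4,5): δ = 111.15°  ·
antipodal pairs: 2

count = 2; pairs: (0,3), (1,5)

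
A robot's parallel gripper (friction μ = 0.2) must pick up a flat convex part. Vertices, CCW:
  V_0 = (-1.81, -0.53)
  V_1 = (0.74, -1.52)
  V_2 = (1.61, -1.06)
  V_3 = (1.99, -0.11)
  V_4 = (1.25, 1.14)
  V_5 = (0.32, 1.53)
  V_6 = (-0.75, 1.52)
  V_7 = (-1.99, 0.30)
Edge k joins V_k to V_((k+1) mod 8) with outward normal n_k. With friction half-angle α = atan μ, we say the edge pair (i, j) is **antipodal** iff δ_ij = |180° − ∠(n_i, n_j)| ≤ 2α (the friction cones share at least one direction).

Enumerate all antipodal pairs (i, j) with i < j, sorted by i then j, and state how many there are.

count = 4; pairs: (0,4), (0,5), (1,6), (3,7)

α = atan 0.2 = 11.31°;  2α = 22.62°
n_0 = (-0.3619, -0.9322)
n_1 = (+0.4674, -0.8840)
n_2 = (+0.9285, -0.3714)
n_3 = (+0.8605, +0.5094)
n_4 = (+0.3867, +0.9222)
n_5 = (-0.0093, +1.0000)
n_6 = (-0.7013, +0.7128)
n_7 = (-0.9773, -0.2119)
  (0,1): δ = 130.92°  ·
  (0,2): δ = 90.58°  ·
  (0,3): δ = 38.16°  ·
  (0,4): δ = 1.53°  ✓
  (0,5): δ = 21.75°  ✓
  (0,6): δ = 65.75°  ·
  (0,7): δ = 123.45°  ·
  (1,2): δ = 139.67°  ·
  (1,3): δ = 87.24°  ·
  (1,4): δ = 50.62°  ·
  (1,5): δ = 27.33°  ·
  (1,6): δ = 16.67°  ✓
  (1,7): δ = 74.37°  ·
  (2,3): δ = 127.57°  ·
  (2,4): δ = 90.95°  ·
  (2,5): δ = 67.66°  ·
  (2,6): δ = 23.66°  ·
  (2,7): δ = 34.04°  ·
  (3,4): δ = 143.38°  ·
  (3,5): δ = 120.09°  ·
  (3,6): δ = 76.09°  ·
  (3,7): δ = 18.39°  ✓
  (4,5): δ = 156.71°  ·
  (4,6): δ = 112.71°  ·
  (4,7): δ = 55.01°  ·
  (5,6): δ = 136.00°  ·
  (5,7): δ = 78.30°  ·
  (6,7): δ = 122.30°  ·
antipodal pairs: 4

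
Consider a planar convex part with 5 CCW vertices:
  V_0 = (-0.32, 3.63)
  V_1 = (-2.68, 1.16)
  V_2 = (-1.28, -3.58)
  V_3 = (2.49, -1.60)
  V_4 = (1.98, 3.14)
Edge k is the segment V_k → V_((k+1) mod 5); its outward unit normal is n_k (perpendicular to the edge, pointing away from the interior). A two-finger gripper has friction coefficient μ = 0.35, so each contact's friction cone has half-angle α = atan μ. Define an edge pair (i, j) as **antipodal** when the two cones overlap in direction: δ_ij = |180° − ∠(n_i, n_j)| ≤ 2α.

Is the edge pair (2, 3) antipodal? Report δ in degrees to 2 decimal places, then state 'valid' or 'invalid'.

α = atan 0.35 = 19.29°;  2α = 38.58°
edge 2: e_2 = (+3.77, +1.98);  n_2 = (+0.4650, -0.8853)
edge 3: e_3 = (-0.51, +4.74);  n_3 = (+0.9943, +0.1070)
∠(n_2, n_3) = 68.43°
δ = |180° − 68.43°| = 111.57°
111.57° > 2α = 38.58°  →  invalid

δ = 111.57°, invalid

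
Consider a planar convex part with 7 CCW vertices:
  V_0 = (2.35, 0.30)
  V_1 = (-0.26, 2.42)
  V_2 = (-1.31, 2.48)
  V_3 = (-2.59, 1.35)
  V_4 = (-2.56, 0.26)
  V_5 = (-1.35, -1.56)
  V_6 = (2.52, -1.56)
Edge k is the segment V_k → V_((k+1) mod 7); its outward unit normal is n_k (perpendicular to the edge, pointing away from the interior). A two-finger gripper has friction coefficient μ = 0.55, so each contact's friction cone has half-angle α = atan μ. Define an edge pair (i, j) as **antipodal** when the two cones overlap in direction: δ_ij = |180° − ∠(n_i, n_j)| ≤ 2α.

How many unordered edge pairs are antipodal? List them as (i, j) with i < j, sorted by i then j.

count = 9; pairs: (0,3), (0,4), (0,5), (1,4), (1,5), (2,5), (2,6), (3,6), (4,6)

α = atan 0.55 = 28.81°;  2α = 57.62°
n_0 = (+0.6305, +0.7762)
n_1 = (+0.0570, +0.9984)
n_2 = (-0.6618, +0.7497)
n_3 = (-0.9996, -0.0275)
n_4 = (-0.8328, -0.5536)
n_5 = (+0.0000, -1.0000)
n_6 = (+0.9958, +0.0910)
  (0,1): δ = 144.18°  ·
  (0,2): δ = 99.48°  ·
  (0,3): δ = 49.34°  ✓
  (0,4): δ = 17.30°  ✓
  (0,5): δ = 39.09°  ✓
  (0,6): δ = 134.31°  ·
  (1,2): δ = 135.29°  ·
  (1,3): δ = 85.15°  ·
  (1,4): δ = 53.11°  ✓
  (1,5): δ = 3.27°  ✓
  (1,6): δ = 98.49°  ·
  (2,3): δ = 129.86°  ·
  (2,4): δ = 97.82°  ·
  (2,5): δ = 41.44°  ✓
  (2,6): δ = 53.78°  ✓
  (3,4): δ = 147.96°  ·
  (3,5): δ = 91.58°  ·
  (3,6): δ = 3.65°  ✓
  (4,5): δ = 123.62°  ·
  (4,6): δ = 28.40°  ✓
  (5,6): δ = 84.78°  ·
antipodal pairs: 9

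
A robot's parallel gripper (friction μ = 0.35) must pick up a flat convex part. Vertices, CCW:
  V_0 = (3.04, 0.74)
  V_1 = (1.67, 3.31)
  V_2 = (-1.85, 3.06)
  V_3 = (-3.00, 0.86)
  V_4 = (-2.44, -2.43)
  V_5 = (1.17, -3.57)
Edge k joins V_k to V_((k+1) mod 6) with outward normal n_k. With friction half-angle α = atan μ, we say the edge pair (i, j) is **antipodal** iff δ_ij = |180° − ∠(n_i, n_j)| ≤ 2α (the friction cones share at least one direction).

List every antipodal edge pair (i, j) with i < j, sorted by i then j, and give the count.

count = 4; pairs: (0,3), (1,4), (2,5), (3,5)

α = atan 0.35 = 19.29°;  2α = 38.58°
n_0 = (+0.8824, +0.4704)
n_1 = (-0.0708, +0.9975)
n_2 = (-0.8862, +0.4633)
n_3 = (-0.9858, -0.1678)
n_4 = (-0.3011, -0.9536)
n_5 = (+0.9174, -0.3980)
  (0,1): δ = 114.00°  ·
  (0,2): δ = 55.66°  ·
  (0,3): δ = 18.40°  ✓
  (0,4): δ = 44.41°  ·
  (0,5): δ = 128.48°  ·
  (1,2): δ = 121.66°  ·
  (1,3): δ = 84.40°  ·
  (1,4): δ = 21.59°  ✓
  (1,5): δ = 62.48°  ·
  (2,3): δ = 142.74°  ·
  (2,4): δ = 79.93°  ·
  (2,5): δ = 4.14°  ✓
  (3,4): δ = 117.19°  ·
  (3,5): δ = 33.11°  ✓
  (4,5): δ = 95.93°  ·
antipodal pairs: 4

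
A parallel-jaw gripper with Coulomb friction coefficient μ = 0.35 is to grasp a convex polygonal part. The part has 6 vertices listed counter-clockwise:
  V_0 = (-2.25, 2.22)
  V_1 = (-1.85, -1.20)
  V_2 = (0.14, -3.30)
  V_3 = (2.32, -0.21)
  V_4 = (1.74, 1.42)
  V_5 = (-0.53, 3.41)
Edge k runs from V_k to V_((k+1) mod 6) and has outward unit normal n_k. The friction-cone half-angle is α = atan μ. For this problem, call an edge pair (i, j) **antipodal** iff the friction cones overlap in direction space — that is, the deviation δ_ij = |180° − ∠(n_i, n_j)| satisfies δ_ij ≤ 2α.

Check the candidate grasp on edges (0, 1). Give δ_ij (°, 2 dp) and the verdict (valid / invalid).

α = atan 0.35 = 19.29°;  2α = 38.58°
edge 0: e_0 = (+0.40, -3.42);  n_0 = (-0.9932, -0.1162)
edge 1: e_1 = (+1.99, -2.10);  n_1 = (-0.7259, -0.6878)
∠(n_0, n_1) = 36.79°
δ = |180° − 36.79°| = 143.21°
143.21° > 2α = 38.58°  →  invalid

δ = 143.21°, invalid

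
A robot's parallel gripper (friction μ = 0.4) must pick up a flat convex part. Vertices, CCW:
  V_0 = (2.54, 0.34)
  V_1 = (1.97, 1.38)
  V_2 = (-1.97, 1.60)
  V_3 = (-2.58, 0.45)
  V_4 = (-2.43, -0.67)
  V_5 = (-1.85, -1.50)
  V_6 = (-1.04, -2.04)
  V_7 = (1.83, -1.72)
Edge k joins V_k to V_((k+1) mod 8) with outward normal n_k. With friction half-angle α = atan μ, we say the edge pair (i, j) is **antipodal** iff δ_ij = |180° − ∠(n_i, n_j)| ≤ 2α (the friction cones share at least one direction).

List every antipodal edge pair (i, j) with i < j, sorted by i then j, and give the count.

count = 7; pairs: (0,3), (0,4), (0,5), (1,5), (1,6), (2,7), (3,7)

α = atan 0.4 = 21.80°;  2α = 43.60°
n_0 = (+0.8769, +0.4806)
n_1 = (+0.0558, +0.9984)
n_2 = (-0.8834, +0.4686)
n_3 = (-0.9912, -0.1327)
n_4 = (-0.8197, -0.5728)
n_5 = (-0.5547, -0.8321)
n_6 = (+0.1108, -0.9938)
n_7 = (+0.9454, -0.3258)
  (0,1): δ = 121.92°  ·
  (0,2): δ = 56.67°  ·
  (0,3): δ = 21.10°  ✓
  (0,4): δ = 6.22°  ✓
  (0,5): δ = 27.58°  ✓
  (0,6): δ = 67.64°  ·
  (0,7): δ = 132.26°  ·
  (1,2): δ = 114.75°  ·
  (1,3): δ = 79.18°  ·
  (1,4): δ = 51.86°  ·
  (1,5): δ = 30.49°  ✓
  (1,6): δ = 9.56°  ✓
  (1,7): δ = 74.18°  ·
  (2,3): δ = 144.43°  ·
  (2,4): δ = 117.11°  ·
  (2,5): δ = 95.75°  ·
  (2,6): δ = 55.69°  ·
  (2,7): δ = 8.93°  ✓
  (3,4): δ = 152.68°  ·
  (3,5): δ = 131.32°  ·
  (3,6): δ = 91.27°  ·
  (3,7): δ = 26.65°  ✓
  (4,5): δ = 158.64°  ·
  (4,6): δ = 118.58°  ·
  (4,7): δ = 53.96°  ·
  (5,6): δ = 139.95°  ·
  (5,7): δ = 75.33°  ·
  (6,7): δ = 115.38°  ·
antipodal pairs: 7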